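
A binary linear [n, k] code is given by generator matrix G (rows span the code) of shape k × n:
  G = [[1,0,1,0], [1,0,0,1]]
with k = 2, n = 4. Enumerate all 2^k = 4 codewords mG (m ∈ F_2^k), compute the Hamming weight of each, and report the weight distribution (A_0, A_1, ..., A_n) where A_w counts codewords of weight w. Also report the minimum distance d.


Weight distribution: A_0 = 1, A_2 = 3. Minimum distance d = 2.

Enumerate all 2^2 = 4 messages m ∈ F_2^2.
For each, compute codeword c = mG in F_2^4, then tally its weight.
  m = 00 → c = 0000, weight = 0.
  m = 10 → c = 1010, weight = 2.
  m = 01 → c = 1001, weight = 2.
  m = 11 → c = 0011, weight = 2.
Tally weights:
  weight 0: 1 codewords.
  weight 2: 3 codewords.
Minimum distance d = smallest w > 0 with A_w > 0 = 2.
Sanity: Σ A_w = 4 = 2^2 = 4 ✓.


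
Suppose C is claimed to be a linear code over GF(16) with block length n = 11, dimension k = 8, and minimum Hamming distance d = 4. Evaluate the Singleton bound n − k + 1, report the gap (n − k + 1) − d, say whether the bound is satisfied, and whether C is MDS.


Singleton RHS = n − k + 1 = 4, slack = 0, bound satisfied, MDS.

Singleton bound: d ≤ n − k + 1.
Here n = 11, k = 8, so n − k + 1 = 4.
Given d = 4, check d ≤ 4: YES.
Slack = (n − k + 1) − d = 0.
The code is MDS (slack = 0).
Description: the claimed parameters are [11, 8, 4]_16; such a code would be MDS (meets Singleton bound).


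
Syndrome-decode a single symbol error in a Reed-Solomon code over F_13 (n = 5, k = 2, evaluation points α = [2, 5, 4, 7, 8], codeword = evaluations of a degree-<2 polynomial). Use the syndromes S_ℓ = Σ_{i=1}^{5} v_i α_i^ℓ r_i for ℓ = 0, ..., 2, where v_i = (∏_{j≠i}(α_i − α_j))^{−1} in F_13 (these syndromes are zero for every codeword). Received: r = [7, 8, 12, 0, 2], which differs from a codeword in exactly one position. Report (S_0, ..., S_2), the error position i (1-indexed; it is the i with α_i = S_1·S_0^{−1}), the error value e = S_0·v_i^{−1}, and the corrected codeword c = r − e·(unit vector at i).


S = (12, 5, 1), error at position 5, error magnitude e = 6, c = [7, 8, 12, 0, 9].

Step 1: column multipliers v_i = (∏_{j≠i}(α_i − α_j))^{−1} mod 13.
  i = 1 (α = 2): (2−5)(2−4)(2−7)(2−8) = (−3)·(−2)·(−5)·(−6) = 180 ≡ 11, so v_1 = 11^{−1} = 6 (mod 13).
  i = 2 (α = 5): (5−2)(5−4)(5−7)(5−8) = 3·1·(−2)·(−3) = 18 ≡ 5, so v_2 = 5^{−1} = 8 (mod 13).
  i = 3 (α = 4): (4−2)(4−5)(4−7)(4−8) = 2·(−1)·(−3)·(−4) = −24 ≡ 2, so v_3 = 2^{−1} = 7 (mod 13).
  i = 4 (α = 7): (7−2)(7−5)(7−4)(7−8) = 5·2·3·(−1) = −30 ≡ 9, so v_4 = 9^{−1} = 3 (mod 13).
  i = 5 (α = 8): (8−2)(8−5)(8−4)(8−7) = 6·3·4·1 = 72 ≡ 7, so v_5 = 7^{−1} = 2 (mod 13).
  v = [6, 8, 7, 3, 2].
Step 2: syndromes of r = [7, 8, 12, 0, 2] (all sums mod 13).
  S_0 = Σ v_i r_i = 6·7 + 8·8 + 7·12 + 3·0 + 2·2 = 194 ≡ 12.
  S_1 = Σ v_i α_i r_i = 6·2·7 + 8·5·8 + 7·4·12 + 3·7·0 + 2·8·2 = 772 ≡ 5.
  α_i^2 mod 13 = [4, 12, 3, 10, 12].
  S_2 = Σ v_i α_i^2 r_i = 6·4·7 + 8·12·8 + 7·3·12 + 3·10·0 + 2·12·2 = 1236 ≡ 1.
  S = (12, 5, 1) ≠ 0, so r is not a codeword (an error is present).
Step 3: locate the error. For a single error e at position i, S_ℓ = v_i·e·α_i^ℓ, so α_err = S_1/S_0.
  S_0^{−1} = 12^{−1} = 12 (mod 13), so α_err = 5·12 = 60 ≡ 8 = α_5. Error position i = 5.
  Consistency check: S_2/S_1 = 1·8 = 8 ≡ 8 = α_err ✓ (single-error assumption holds).
Step 4: error magnitude e = S_0/v_5 = S_0·∏_{j≠5}(α_5 − α_j) = 12·7 = 84 ≡ 6 (mod 13).
Step 5: correct position 5: c_5 = r_5 − e = 2 − 6 ≡ 9 (mod 13). Hence c = [7, 8, 12, 0, 9].
  Check: interpolating c through the α_i gives m(x) = 2 + 9·x (degree < 2) with m(α_i) = c_i for every i, so c is indeed a codeword.


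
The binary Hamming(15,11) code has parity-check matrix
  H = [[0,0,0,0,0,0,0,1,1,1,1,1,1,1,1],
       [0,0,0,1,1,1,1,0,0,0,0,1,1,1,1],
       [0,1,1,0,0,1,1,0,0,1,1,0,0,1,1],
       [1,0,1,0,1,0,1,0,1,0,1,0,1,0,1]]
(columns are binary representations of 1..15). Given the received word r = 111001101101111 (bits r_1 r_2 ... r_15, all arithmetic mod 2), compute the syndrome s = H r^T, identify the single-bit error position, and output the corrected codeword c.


s = (0, 0, 1, 0)^T, error position = 2, corrected codeword c = 101001101101111

Compute s = H r^T mod 2 one row at a time:
  s_1 = 0 + 1 + 1 + 0 + 1 + 1 + 1 + 1 = 6 ≡ 0 (mod 2).
  s_2 = 0 + 0 + 1 + 1 + 1 + 1 + 1 + 1 = 6 ≡ 0 (mod 2).
  s_3 = 1 + 1 + 1 + 1 + 1 + 0 + 1 + 1 = 7 ≡ 1 (mod 2).
  s_4 = 1 + 1 + 0 + 1 + 1 + 0 + 1 + 1 = 6 ≡ 0 (mod 2).
s = (0, 0, 1, 0)^T — this equals column 2 of H (binary 0010), so error is at position 2.
Correct: flip bit 2 of r = 111001101101111 to get c = 101001101101111.


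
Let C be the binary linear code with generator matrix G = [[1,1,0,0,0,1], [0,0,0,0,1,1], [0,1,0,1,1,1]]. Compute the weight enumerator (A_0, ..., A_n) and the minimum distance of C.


Weight distribution: A_0 = 1, A_2 = 2, A_3 = 4, A_4 = 1. Minimum distance d = 2.

Enumerate all 2^3 = 8 messages m ∈ F_2^3.
For each, compute codeword c = mG in F_2^6, then tally its weight.
  m = 000 → c = 000000, weight = 0.
  m = 100 → c = 110001, weight = 3.
  m = 010 → c = 000011, weight = 2.
  m = 110 → c = 110010, weight = 3.
  m = 001 → c = 010111, weight = 4.
  m = 101 → c = 100110, weight = 3.
  m = 011 → c = 010100, weight = 2.
  m = 111 → c = 100101, weight = 3.
Tally weights:
  weight 0: 1 codewords.
  weight 2: 2 codewords.
  weight 3: 4 codewords.
  weight 4: 1 codewords.
Minimum distance d = smallest w > 0 with A_w > 0 = 2.
Sanity: Σ A_w = 8 = 2^3 = 8 ✓.


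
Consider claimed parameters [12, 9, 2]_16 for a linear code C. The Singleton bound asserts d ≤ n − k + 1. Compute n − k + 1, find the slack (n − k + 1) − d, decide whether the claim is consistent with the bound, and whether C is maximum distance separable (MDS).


Singleton RHS = n − k + 1 = 4, slack = 2, bound satisfied, not MDS.

Singleton bound: d ≤ n − k + 1.
Here n = 12, k = 9, so n − k + 1 = 4.
Given d = 2, check d ≤ 4: YES.
Slack = (n − k + 1) − d = 2.
The code is NOT MDS (slack = 2 > 0).
Description: the claimed parameters are [12, 9, 2]_16; such a code would be non-MDS.


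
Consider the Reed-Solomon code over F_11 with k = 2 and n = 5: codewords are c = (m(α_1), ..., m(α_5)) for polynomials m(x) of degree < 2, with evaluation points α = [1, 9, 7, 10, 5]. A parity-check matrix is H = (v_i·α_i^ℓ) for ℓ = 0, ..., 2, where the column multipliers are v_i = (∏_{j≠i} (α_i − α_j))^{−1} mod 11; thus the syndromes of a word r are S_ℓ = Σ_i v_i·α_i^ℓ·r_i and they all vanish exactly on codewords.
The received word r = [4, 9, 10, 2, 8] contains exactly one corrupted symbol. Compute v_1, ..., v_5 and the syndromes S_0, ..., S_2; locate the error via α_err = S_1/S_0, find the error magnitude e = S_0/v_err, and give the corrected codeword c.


S = (4, 3, 5), error at position 2, error magnitude e = 8, c = [4, 1, 10, 2, 8].

Step 1: column multipliers v_i = (∏_{j≠i}(α_i − α_j))^{−1} mod 11.
  i = 1 (α = 1): (1−9)(1−7)(1−10)(1−5) = (−8)·(−6)·(−9)·(−4) = 1728 ≡ 1, so v_1 = 1^{−1} = 1 (mod 11).
  i = 2 (α = 9): (9−1)(9−7)(9−10)(9−5) = 8·2·(−1)·4 = −64 ≡ 2, so v_2 = 2^{−1} = 6 (mod 11).
  i = 3 (α = 7): (7−1)(7−9)(7−10)(7−5) = 6·(−2)·(−3)·2 = 72 ≡ 6, so v_3 = 6^{−1} = 2 (mod 11).
  i = 4 (α = 10): (10−1)(10−9)(10−7)(10−5) = 9·1·3·5 = 135 ≡ 3, so v_4 = 3^{−1} = 4 (mod 11).
  i = 5 (α = 5): (5−1)(5−9)(5−7)(5−10) = 4·(−4)·(−2)·(−5) = −160 ≡ 5, so v_5 = 5^{−1} = 9 (mod 11).
  v = [1, 6, 2, 4, 9].
Step 2: syndromes of r = [4, 9, 10, 2, 8] (all sums mod 11).
  S_0 = Σ v_i r_i = 1·4 + 6·9 + 2·10 + 4·2 + 9·8 = 158 ≡ 4.
  S_1 = Σ v_i α_i r_i = 1·1·4 + 6·9·9 + 2·7·10 + 4·10·2 + 9·5·8 = 1070 ≡ 3.
  α_i^2 mod 11 = [1, 4, 5, 1, 3].
  S_2 = Σ v_i α_i^2 r_i = 1·1·4 + 6·4·9 + 2·5·10 + 4·1·2 + 9·3·8 = 544 ≡ 5.
  S = (4, 3, 5) ≠ 0, so r is not a codeword (an error is present).
Step 3: locate the error. For a single error e at position i, S_ℓ = v_i·e·α_i^ℓ, so α_err = S_1/S_0.
  S_0^{−1} = 4^{−1} = 3 (mod 11), so α_err = 3·3 = 9 ≡ 9 = α_2. Error position i = 2.
  Consistency check: S_2/S_1 = 5·4 = 20 ≡ 9 = α_err ✓ (single-error assumption holds).
Step 4: error magnitude e = S_0/v_2 = S_0·∏_{j≠2}(α_2 − α_j) = 4·2 = 8 ≡ 8 (mod 11).
Step 5: correct position 2: c_2 = r_2 − e = 9 − 8 ≡ 1 (mod 11). Hence c = [4, 1, 10, 2, 8].
  Check: interpolating c through the α_i gives m(x) = 3 + 1·x (degree < 2) with m(α_i) = c_i for every i, so c is indeed a codeword.


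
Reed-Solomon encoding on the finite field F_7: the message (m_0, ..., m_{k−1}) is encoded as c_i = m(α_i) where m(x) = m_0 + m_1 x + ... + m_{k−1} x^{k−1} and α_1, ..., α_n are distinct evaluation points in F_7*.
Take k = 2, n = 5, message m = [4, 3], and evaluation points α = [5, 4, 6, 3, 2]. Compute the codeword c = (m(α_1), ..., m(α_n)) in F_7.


c = [5, 2, 1, 6, 3]

Message polynomial: m(x) = 4 + 3·x (mod 7).
For each evaluation point α_i, compute m(α_i) mod 7:
  α_1 = 5: Horner steps 3 → 5, so m(5) = 5.
  α_2 = 4: Horner steps 3 → 2, so m(4) = 2.
  α_3 = 6: Horner steps 3 → 1, so m(6) = 1.
  α_4 = 3: Horner steps 3 → 6, so m(3) = 6.
  α_5 = 2: Horner steps 3 → 3, so m(2) = 3.
Codeword c = [5, 2, 1, 6, 3] ∈ F_7^5.


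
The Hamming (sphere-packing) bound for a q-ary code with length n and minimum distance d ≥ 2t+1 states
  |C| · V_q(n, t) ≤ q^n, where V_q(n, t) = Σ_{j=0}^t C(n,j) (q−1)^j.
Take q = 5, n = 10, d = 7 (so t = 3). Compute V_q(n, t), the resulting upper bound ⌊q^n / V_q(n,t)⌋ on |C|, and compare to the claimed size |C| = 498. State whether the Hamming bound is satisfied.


V_q(n, t) = 8441, q^n = 9765625, Hamming bound = 1156, |C| = 498 ≤ bound (satisfied).

Step 1: Compute V_q(n, t) = Σ_{j=0}^3 C(n, j) (q−1)^j.
  j = 0: C(10,0)·(4)^0 = 1·1 = 1.
  j = 1: C(10,1)·(4)^1 = 10·4 = 40.
  j = 2: C(10,2)·(4)^2 = 45·16 = 720.
  j = 3: C(10,3)·(4)^3 = 120·64 = 7680.
  V_q(n, t) = 1 + 40 + 720 + 7680 = 8441.
Step 2: q^n = 5^10 = 9765625.
Step 3: Hamming bound ⌊q^n / V_q(n,t)⌋ = ⌊9765625/8441⌋ = 1156.
Step 4: Compare |C| = 498 to 1156: satisfied.
The claimed |C| lies below the Hamming bound.


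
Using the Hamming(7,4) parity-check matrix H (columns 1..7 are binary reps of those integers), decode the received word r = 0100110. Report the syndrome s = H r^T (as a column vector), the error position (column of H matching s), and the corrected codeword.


s = (0, 0, 1)^T, error position = 1, corrected codeword c = 1100110

Compute s = H r^T mod 2 one row at a time:
  s_1 = 0 + 1 + 1 + 0 = 2 ≡ 0 (mod 2).
  s_2 = 1 + 0 + 1 + 0 = 2 ≡ 0 (mod 2).
  s_3 = 0 + 0 + 1 + 0 = 1 ≡ 1 (mod 2).
s = (0, 0, 1)^T — this equals column 1 of H (binary 001), so error is at position 1.
Correct: flip bit 1 of r = 0100110 to get c = 1100110.


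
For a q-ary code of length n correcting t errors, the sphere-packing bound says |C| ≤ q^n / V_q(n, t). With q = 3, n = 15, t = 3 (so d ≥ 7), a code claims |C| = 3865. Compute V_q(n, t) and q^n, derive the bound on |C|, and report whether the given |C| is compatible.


V_q(n, t) = 4091, q^n = 14348907, Hamming bound = 3507, |C| = 3865 > bound (violated).

Step 1: Compute V_q(n, t) = Σ_{j=0}^3 C(n, j) (q−1)^j.
  j = 0: C(15,0)·(2)^0 = 1·1 = 1.
  j = 1: C(15,1)·(2)^1 = 15·2 = 30.
  j = 2: C(15,2)·(2)^2 = 105·4 = 420.
  j = 3: C(15,3)·(2)^3 = 455·8 = 3640.
  V_q(n, t) = 1 + 30 + 420 + 3640 = 4091.
Step 2: q^n = 3^15 = 14348907.
Step 3: Hamming bound ⌊q^n / V_q(n,t)⌋ = ⌊14348907/4091⌋ = 3507.
Step 4: Compare |C| = 3865 to 3507: violated.
The claimed |C| lies above the Hamming bound, so no 3-ary code of length 15 with d ≥ 7 can have 3865 codewords.


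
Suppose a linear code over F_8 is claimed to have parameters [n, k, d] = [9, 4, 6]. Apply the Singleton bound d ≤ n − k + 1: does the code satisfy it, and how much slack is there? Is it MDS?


Singleton RHS = n − k + 1 = 6, slack = 0, bound satisfied, MDS.

Singleton bound: d ≤ n − k + 1.
Here n = 9, k = 4, so n − k + 1 = 6.
Given d = 6, check d ≤ 6: YES.
Slack = (n − k + 1) − d = 0.
The code is MDS (slack = 0).
Description: the claimed parameters are [9, 4, 6]_8; such a code would be MDS (meets Singleton bound).


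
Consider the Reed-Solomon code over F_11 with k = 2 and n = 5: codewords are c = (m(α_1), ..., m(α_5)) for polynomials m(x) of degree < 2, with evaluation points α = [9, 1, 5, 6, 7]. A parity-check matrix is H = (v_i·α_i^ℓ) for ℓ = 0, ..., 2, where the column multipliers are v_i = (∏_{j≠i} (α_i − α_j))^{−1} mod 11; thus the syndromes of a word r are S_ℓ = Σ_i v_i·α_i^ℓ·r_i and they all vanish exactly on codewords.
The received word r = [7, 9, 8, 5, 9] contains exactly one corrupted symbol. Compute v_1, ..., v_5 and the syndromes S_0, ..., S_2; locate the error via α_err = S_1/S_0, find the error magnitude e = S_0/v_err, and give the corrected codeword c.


S = (2, 3, 10), error at position 5, error magnitude e = 7, c = [7, 9, 8, 5, 2].

Step 1: column multipliers v_i = (∏_{j≠i}(α_i − α_j))^{−1} mod 11.
  i = 1 (α = 9): (9−1)(9−5)(9−6)(9−7) = 8·4·3·2 = 192 ≡ 5, so v_1 = 5^{−1} = 9 (mod 11).
  i = 2 (α = 1): (1−9)(1−5)(1−6)(1−7) = (−8)·(−4)·(−5)·(−6) = 960 ≡ 3, so v_2 = 3^{−1} = 4 (mod 11).
  i = 3 (α = 5): (5−9)(5−1)(5−6)(5−7) = (−4)·4·(−1)·(−2) = −32 ≡ 1, so v_3 = 1^{−1} = 1 (mod 11).
  i = 4 (α = 6): (6−9)(6−1)(6−5)(6−7) = (−3)·5·1·(−1) = 15 ≡ 4, so v_4 = 4^{−1} = 3 (mod 11).
  i = 5 (α = 7): (7−9)(7−1)(7−5)(7−6) = (−2)·6·2·1 = −24 ≡ 9, so v_5 = 9^{−1} = 5 (mod 11).
  v = [9, 4, 1, 3, 5].
Step 2: syndromes of r = [7, 9, 8, 5, 9] (all sums mod 11).
  S_0 = Σ v_i r_i = 9·7 + 4·9 + 1·8 + 3·5 + 5·9 = 167 ≡ 2.
  S_1 = Σ v_i α_i r_i = 9·9·7 + 4·1·9 + 1·5·8 + 3·6·5 + 5·7·9 = 1048 ≡ 3.
  α_i^2 mod 11 = [4, 1, 3, 3, 5].
  S_2 = Σ v_i α_i^2 r_i = 9·4·7 + 4·1·9 + 1·3·8 + 3·3·5 + 5·5·9 = 582 ≡ 10.
  S = (2, 3, 10) ≠ 0, so r is not a codeword (an error is present).
Step 3: locate the error. For a single error e at position i, S_ℓ = v_i·e·α_i^ℓ, so α_err = S_1/S_0.
  S_0^{−1} = 2^{−1} = 6 (mod 11), so α_err = 3·6 = 18 ≡ 7 = α_5. Error position i = 5.
  Consistency check: S_2/S_1 = 10·4 = 40 ≡ 7 = α_err ✓ (single-error assumption holds).
Step 4: error magnitude e = S_0/v_5 = S_0·∏_{j≠5}(α_5 − α_j) = 2·9 = 18 ≡ 7 (mod 11).
Step 5: correct position 5: c_5 = r_5 − e = 9 − 7 ≡ 2 (mod 11). Hence c = [7, 9, 8, 5, 2].
  Check: interpolating c through the α_i gives m(x) = 1 + 8·x (degree < 2) with m(α_i) = c_i for every i, so c is indeed a codeword.


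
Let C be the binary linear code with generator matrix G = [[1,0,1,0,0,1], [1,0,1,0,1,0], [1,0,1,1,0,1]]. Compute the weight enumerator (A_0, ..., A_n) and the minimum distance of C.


Weight distribution: A_0 = 1, A_1 = 1, A_2 = 1, A_3 = 3, A_4 = 2. Minimum distance d = 1.

Enumerate all 2^3 = 8 messages m ∈ F_2^3.
For each, compute codeword c = mG in F_2^6, then tally its weight.
  m = 000 → c = 000000, weight = 0.
  m = 100 → c = 101001, weight = 3.
  m = 010 → c = 101010, weight = 3.
  m = 110 → c = 000011, weight = 2.
  m = 001 → c = 101101, weight = 4.
  m = 101 → c = 000100, weight = 1.
  m = 011 → c = 000111, weight = 3.
  m = 111 → c = 101110, weight = 4.
Tally weights:
  weight 0: 1 codewords.
  weight 1: 1 codewords.
  weight 2: 1 codewords.
  weight 3: 3 codewords.
  weight 4: 2 codewords.
Minimum distance d = smallest w > 0 with A_w > 0 = 1.
Sanity: Σ A_w = 8 = 2^3 = 8 ✓.


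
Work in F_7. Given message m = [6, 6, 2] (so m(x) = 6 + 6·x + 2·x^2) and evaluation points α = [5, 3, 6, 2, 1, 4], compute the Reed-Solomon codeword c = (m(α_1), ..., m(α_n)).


c = [2, 0, 2, 5, 0, 6]

Message polynomial: m(x) = 6 + 6·x + 2·x^2 (mod 7).
For each evaluation point α_i, compute m(α_i) mod 7:
  α_1 = 5: Horner steps 2 → 2 → 2, so m(5) = 2.
  α_2 = 3: Horner steps 2 → 5 → 0, so m(3) = 0.
  α_3 = 6: Horner steps 2 → 4 → 2, so m(6) = 2.
  α_4 = 2: Horner steps 2 → 3 → 5, so m(2) = 5.
  α_5 = 1: Horner steps 2 → 1 → 0, so m(1) = 0.
  α_6 = 4: Horner steps 2 → 0 → 6, so m(4) = 6.
Codeword c = [2, 0, 2, 5, 0, 6] ∈ F_7^6.


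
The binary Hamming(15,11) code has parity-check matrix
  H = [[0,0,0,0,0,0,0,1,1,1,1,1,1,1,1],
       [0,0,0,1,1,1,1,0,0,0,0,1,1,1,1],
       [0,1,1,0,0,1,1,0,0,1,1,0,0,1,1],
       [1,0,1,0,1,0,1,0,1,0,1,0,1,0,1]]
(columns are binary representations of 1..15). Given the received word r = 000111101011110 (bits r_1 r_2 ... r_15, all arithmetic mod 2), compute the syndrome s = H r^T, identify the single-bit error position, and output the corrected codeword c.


s = (1, 1, 0, 1)^T, error position = 13, corrected codeword c = 000111101011010

Compute s = H r^T mod 2 one row at a time:
  s_1 = 0 + 1 + 0 + 1 + 1 + 1 + 1 + 0 = 5 ≡ 1 (mod 2).
  s_2 = 1 + 1 + 1 + 1 + 1 + 1 + 1 + 0 = 7 ≡ 1 (mod 2).
  s_3 = 0 + 0 + 1 + 1 + 0 + 1 + 1 + 0 = 4 ≡ 0 (mod 2).
  s_4 = 0 + 0 + 1 + 1 + 1 + 1 + 1 + 0 = 5 ≡ 1 (mod 2).
s = (1, 1, 0, 1)^T — this equals column 13 of H (binary 1101), so error is at position 13.
Correct: flip bit 13 of r = 000111101011110 to get c = 000111101011010.


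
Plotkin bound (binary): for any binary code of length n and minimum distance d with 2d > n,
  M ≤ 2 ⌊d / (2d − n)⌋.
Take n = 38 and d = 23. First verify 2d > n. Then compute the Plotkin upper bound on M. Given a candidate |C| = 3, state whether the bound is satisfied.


Plotkin bound M ≤ 4; given |C| = 3 ≤ bound (satisfied).

Check applicability: 2d = 46, n = 38.
2d − n = 8 > 0, so Plotkin applies.
Compute d/(2d−n) = 23/8 ≈ 2.8750.
⌊d/(2d−n)⌋ = 2.
Plotkin bound: M ≤ 2·2 = 4.
Given |C| = 3, check: satisfied.
This |C| is below the Plotkin bound.


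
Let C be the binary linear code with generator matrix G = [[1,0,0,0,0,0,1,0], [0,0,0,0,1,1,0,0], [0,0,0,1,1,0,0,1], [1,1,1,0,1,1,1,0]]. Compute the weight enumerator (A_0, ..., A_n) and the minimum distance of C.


Weight distribution: A_0 = 1, A_2 = 3, A_3 = 2, A_4 = 3, A_5 = 4, A_6 = 1, A_7 = 2. Minimum distance d = 2.

Enumerate all 2^4 = 16 messages m ∈ F_2^4.
For each, compute codeword c = mG in F_2^8, then tally its weight.
  m = 0000 → c = 00000000, weight = 0.
  m = 1000 → c = 10000010, weight = 2.
  m = 0100 → c = 00001100, weight = 2.
  m = 1100 → c = 10001110, weight = 4.
  m = 0010 → c = 00011001, weight = 3.
  m = 1010 → c = 10011011, weight = 5.
  m = 0110 → c = 00010101, weight = 3.
  m = 1110 → c = 10010111, weight = 5.
  m = 0001 → c = 11101110, weight = 6.
  m = 1001 → c = 01101100, weight = 4.
  m = 0101 → c = 11100010, weight = 4.
  m = 1101 → c = 01100000, weight = 2.
  m = 0011 → c = 11110111, weight = 7.
  m = 1011 → c = 01110101, weight = 5.
  m = 0111 → c = 11111011, weight = 7.
  m = 1111 → c = 01111001, weight = 5.
Tally weights:
  weight 0: 1 codewords.
  weight 2: 3 codewords.
  weight 3: 2 codewords.
  weight 4: 3 codewords.
  weight 5: 4 codewords.
  weight 6: 1 codewords.
  weight 7: 2 codewords.
Minimum distance d = smallest w > 0 with A_w > 0 = 2.
Sanity: Σ A_w = 16 = 2^4 = 16 ✓.


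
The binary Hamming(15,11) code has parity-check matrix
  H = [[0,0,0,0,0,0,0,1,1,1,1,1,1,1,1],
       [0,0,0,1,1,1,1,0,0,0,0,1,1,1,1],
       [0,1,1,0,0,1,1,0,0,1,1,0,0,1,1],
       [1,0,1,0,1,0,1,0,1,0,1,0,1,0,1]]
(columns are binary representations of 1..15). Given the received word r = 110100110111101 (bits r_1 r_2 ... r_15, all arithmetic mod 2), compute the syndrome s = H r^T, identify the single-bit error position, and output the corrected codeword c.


s = (0, 1, 1, 1)^T, error position = 7, corrected codeword c = 110100010111101

Compute s = H r^T mod 2 one row at a time:
  s_1 = 1 + 0 + 1 + 1 + 1 + 1 + 0 + 1 = 6 ≡ 0 (mod 2).
  s_2 = 1 + 0 + 0 + 1 + 1 + 1 + 0 + 1 = 5 ≡ 1 (mod 2).
  s_3 = 1 + 0 + 0 + 1 + 1 + 1 + 0 + 1 = 5 ≡ 1 (mod 2).
  s_4 = 1 + 0 + 0 + 1 + 0 + 1 + 1 + 1 = 5 ≡ 1 (mod 2).
s = (0, 1, 1, 1)^T — this equals column 7 of H (binary 0111), so error is at position 7.
Correct: flip bit 7 of r = 110100110111101 to get c = 110100010111101.


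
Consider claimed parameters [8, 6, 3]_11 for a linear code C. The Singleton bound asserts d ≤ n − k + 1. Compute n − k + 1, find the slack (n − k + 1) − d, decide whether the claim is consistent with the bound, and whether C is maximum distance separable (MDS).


Singleton RHS = n − k + 1 = 3, slack = 0, bound satisfied, MDS.

Singleton bound: d ≤ n − k + 1.
Here n = 8, k = 6, so n − k + 1 = 3.
Given d = 3, check d ≤ 3: YES.
Slack = (n − k + 1) − d = 0.
The code is MDS (slack = 0).
Description: the claimed parameters are [8, 6, 3]_11; such a code would be MDS (meets Singleton bound).


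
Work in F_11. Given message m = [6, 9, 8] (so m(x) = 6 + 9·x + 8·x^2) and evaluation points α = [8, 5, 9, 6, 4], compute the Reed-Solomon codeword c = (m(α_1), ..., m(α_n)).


c = [7, 9, 9, 7, 5]

Message polynomial: m(x) = 6 + 9·x + 8·x^2 (mod 11).
For each evaluation point α_i, compute m(α_i) mod 11:
  α_1 = 8: Horner steps 8 → 7 → 7, so m(8) = 7.
  α_2 = 5: Horner steps 8 → 5 → 9, so m(5) = 9.
  α_3 = 9: Horner steps 8 → 4 → 9, so m(9) = 9.
  α_4 = 6: Horner steps 8 → 2 → 7, so m(6) = 7.
  α_5 = 4: Horner steps 8 → 8 → 5, so m(4) = 5.
Codeword c = [7, 9, 9, 7, 5] ∈ F_11^5.


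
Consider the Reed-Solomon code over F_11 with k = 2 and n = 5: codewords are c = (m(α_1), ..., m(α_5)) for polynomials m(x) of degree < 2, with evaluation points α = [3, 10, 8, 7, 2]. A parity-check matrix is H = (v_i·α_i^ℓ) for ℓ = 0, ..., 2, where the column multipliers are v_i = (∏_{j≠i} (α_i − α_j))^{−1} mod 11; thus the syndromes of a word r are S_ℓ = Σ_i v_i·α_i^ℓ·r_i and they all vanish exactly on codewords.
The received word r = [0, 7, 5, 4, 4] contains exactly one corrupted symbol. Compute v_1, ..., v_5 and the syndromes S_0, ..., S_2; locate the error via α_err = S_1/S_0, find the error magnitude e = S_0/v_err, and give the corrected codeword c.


S = (3, 6, 1), error at position 5, error magnitude e = 5, c = [0, 7, 5, 4, 10].

Step 1: column multipliers v_i = (∏_{j≠i}(α_i − α_j))^{−1} mod 11.
  i = 1 (α = 3): (3−10)(3−8)(3−7)(3−2) = (−7)·(−5)·(−4)·1 = −140 ≡ 3, so v_1 = 3^{−1} = 4 (mod 11).
  i = 2 (α = 10): (10−3)(10−8)(10−7)(10−2) = 7·2·3·8 = 336 ≡ 6, so v_2 = 6^{−1} = 2 (mod 11).
  i = 3 (α = 8): (8−3)(8−10)(8−7)(8−2) = 5·(−2)·1·6 = −60 ≡ 6, so v_3 = 6^{−1} = 2 (mod 11).
  i = 4 (α = 7): (7−3)(7−10)(7−8)(7−2) = 4·(−3)·(−1)·5 = 60 ≡ 5, so v_4 = 5^{−1} = 9 (mod 11).
  i = 5 (α = 2): (2−3)(2−10)(2−8)(2−7) = (−1)·(−8)·(−6)·(−5) = 240 ≡ 9, so v_5 = 9^{−1} = 5 (mod 11).
  v = [4, 2, 2, 9, 5].
Step 2: syndromes of r = [0, 7, 5, 4, 4] (all sums mod 11).
  S_0 = Σ v_i r_i = 4·0 + 2·7 + 2·5 + 9·4 + 5·4 = 80 ≡ 3.
  S_1 = Σ v_i α_i r_i = 4·3·0 + 2·10·7 + 2·8·5 + 9·7·4 + 5·2·4 = 512 ≡ 6.
  α_i^2 mod 11 = [9, 1, 9, 5, 4].
  S_2 = Σ v_i α_i^2 r_i = 4·9·0 + 2·1·7 + 2·9·5 + 9·5·4 + 5·4·4 = 364 ≡ 1.
  S = (3, 6, 1) ≠ 0, so r is not a codeword (an error is present).
Step 3: locate the error. For a single error e at position i, S_ℓ = v_i·e·α_i^ℓ, so α_err = S_1/S_0.
  S_0^{−1} = 3^{−1} = 4 (mod 11), so α_err = 6·4 = 24 ≡ 2 = α_5. Error position i = 5.
  Consistency check: S_2/S_1 = 1·2 = 2 ≡ 2 = α_err ✓ (single-error assumption holds).
Step 4: error magnitude e = S_0/v_5 = S_0·∏_{j≠5}(α_5 − α_j) = 3·9 = 27 ≡ 5 (mod 11).
Step 5: correct position 5: c_5 = r_5 − e = 4 − 5 ≡ 10 (mod 11). Hence c = [0, 7, 5, 4, 10].
  Check: interpolating c through the α_i gives m(x) = 8 + 1·x (degree < 2) with m(α_i) = c_i for every i, so c is indeed a codeword.


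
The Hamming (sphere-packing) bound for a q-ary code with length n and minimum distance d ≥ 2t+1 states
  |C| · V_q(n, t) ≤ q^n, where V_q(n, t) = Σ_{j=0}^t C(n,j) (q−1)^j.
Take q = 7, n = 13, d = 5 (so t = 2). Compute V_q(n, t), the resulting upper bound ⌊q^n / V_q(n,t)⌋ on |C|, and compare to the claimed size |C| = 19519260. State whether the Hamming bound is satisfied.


V_q(n, t) = 2887, q^n = 96889010407, Hamming bound = 33560446, |C| = 19519260 ≤ bound (satisfied).

Step 1: Compute V_q(n, t) = Σ_{j=0}^2 C(n, j) (q−1)^j.
  j = 0: C(13,0)·(6)^0 = 1·1 = 1.
  j = 1: C(13,1)·(6)^1 = 13·6 = 78.
  j = 2: C(13,2)·(6)^2 = 78·36 = 2808.
  V_q(n, t) = 1 + 78 + 2808 = 2887.
Step 2: q^n = 7^13 = 96889010407.
Step 3: Hamming bound ⌊q^n / V_q(n,t)⌋ = ⌊96889010407/2887⌋ = 33560446.
Step 4: Compare |C| = 19519260 to 33560446: satisfied.
The claimed |C| lies below the Hamming bound.


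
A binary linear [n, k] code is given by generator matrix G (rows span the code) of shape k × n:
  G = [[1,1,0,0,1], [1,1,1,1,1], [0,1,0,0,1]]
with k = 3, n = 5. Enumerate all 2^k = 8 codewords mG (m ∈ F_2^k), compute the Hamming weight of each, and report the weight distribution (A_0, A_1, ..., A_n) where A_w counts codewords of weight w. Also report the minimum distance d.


Weight distribution: A_0 = 1, A_1 = 1, A_2 = 2, A_3 = 2, A_4 = 1, A_5 = 1. Minimum distance d = 1.

Enumerate all 2^3 = 8 messages m ∈ F_2^3.
For each, compute codeword c = mG in F_2^5, then tally its weight.
  m = 000 → c = 00000, weight = 0.
  m = 100 → c = 11001, weight = 3.
  m = 010 → c = 11111, weight = 5.
  m = 110 → c = 00110, weight = 2.
  m = 001 → c = 01001, weight = 2.
  m = 101 → c = 10000, weight = 1.
  m = 011 → c = 10110, weight = 3.
  m = 111 → c = 01111, weight = 4.
Tally weights:
  weight 0: 1 codewords.
  weight 1: 1 codewords.
  weight 2: 2 codewords.
  weight 3: 2 codewords.
  weight 4: 1 codewords.
  weight 5: 1 codewords.
Minimum distance d = smallest w > 0 with A_w > 0 = 1.
Sanity: Σ A_w = 8 = 2^3 = 8 ✓.


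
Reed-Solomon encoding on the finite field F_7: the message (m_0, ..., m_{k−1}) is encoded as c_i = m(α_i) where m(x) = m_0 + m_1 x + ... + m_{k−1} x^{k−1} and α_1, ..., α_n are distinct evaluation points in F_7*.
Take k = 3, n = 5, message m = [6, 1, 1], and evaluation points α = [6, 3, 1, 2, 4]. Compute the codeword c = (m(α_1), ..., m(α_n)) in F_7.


c = [6, 4, 1, 5, 5]

Message polynomial: m(x) = 6 + 1·x + 1·x^2 (mod 7).
For each evaluation point α_i, compute m(α_i) mod 7:
  α_1 = 6: Horner steps 1 → 0 → 6, so m(6) = 6.
  α_2 = 3: Horner steps 1 → 4 → 4, so m(3) = 4.
  α_3 = 1: Horner steps 1 → 2 → 1, so m(1) = 1.
  α_4 = 2: Horner steps 1 → 3 → 5, so m(2) = 5.
  α_5 = 4: Horner steps 1 → 5 → 5, so m(4) = 5.
Codeword c = [6, 4, 1, 5, 5] ∈ F_7^5.


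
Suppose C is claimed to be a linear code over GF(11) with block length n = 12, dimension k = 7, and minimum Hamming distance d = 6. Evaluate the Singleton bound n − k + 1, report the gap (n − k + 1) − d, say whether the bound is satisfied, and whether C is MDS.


Singleton RHS = n − k + 1 = 6, slack = 0, bound satisfied, MDS.

Singleton bound: d ≤ n − k + 1.
Here n = 12, k = 7, so n − k + 1 = 6.
Given d = 6, check d ≤ 6: YES.
Slack = (n − k + 1) − d = 0.
The code is MDS (slack = 0).
Description: the claimed parameters are [12, 7, 6]_11; such a code would be MDS (meets Singleton bound).


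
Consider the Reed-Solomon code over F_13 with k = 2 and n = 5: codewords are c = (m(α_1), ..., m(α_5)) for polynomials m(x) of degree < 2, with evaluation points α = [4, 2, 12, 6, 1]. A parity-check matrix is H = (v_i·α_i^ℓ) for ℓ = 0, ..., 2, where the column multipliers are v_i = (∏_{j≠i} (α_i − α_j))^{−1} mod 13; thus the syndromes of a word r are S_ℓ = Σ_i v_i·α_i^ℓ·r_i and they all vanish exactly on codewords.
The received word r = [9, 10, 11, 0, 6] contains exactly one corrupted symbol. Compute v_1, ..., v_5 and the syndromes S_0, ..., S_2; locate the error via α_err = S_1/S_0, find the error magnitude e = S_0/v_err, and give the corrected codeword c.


S = (6, 11, 5), error at position 1, error magnitude e = 4, c = [5, 10, 11, 0, 6].

Step 1: column multipliers v_i = (∏_{j≠i}(α_i − α_j))^{−1} mod 13.
  i = 1 (α = 4): (4−2)(4−12)(4−6)(4−1) = 2·(−8)·(−2)·3 = 96 ≡ 5, so v_1 = 5^{−1} = 8 (mod 13).
  i = 2 (α = 2): (2−4)(2−12)(2−6)(2−1) = (−2)·(−10)·(−4)·1 = −80 ≡ 11, so v_2 = 11^{−1} = 6 (mod 13).
  i = 3 (α = 12): (12−4)(12−2)(12−6)(12−1) = 8·10·6·11 = 5280 ≡ 2, so v_3 = 2^{−1} = 7 (mod 13).
  i = 4 (α = 6): (6−4)(6−2)(6−12)(6−1) = 2·4·(−6)·5 = −240 ≡ 7, so v_4 = 7^{−1} = 2 (mod 13).
  i = 5 (α = 1): (1−4)(1−2)(1−12)(1−6) = (−3)·(−1)·(−11)·(−5) = 165 ≡ 9, so v_5 = 9^{−1} = 3 (mod 13).
  v = [8, 6, 7, 2, 3].
Step 2: syndromes of r = [9, 10, 11, 0, 6] (all sums mod 13).
  S_0 = Σ v_i r_i = 8·9 + 6·10 + 7·11 + 2·0 + 3·6 = 227 ≡ 6.
  S_1 = Σ v_i α_i r_i = 8·4·9 + 6·2·10 + 7·12·11 + 2·6·0 + 3·1·6 = 1350 ≡ 11.
  α_i^2 mod 13 = [3, 4, 1, 10, 1].
  S_2 = Σ v_i α_i^2 r_i = 8·3·9 + 6·4·10 + 7·1·11 + 2·10·0 + 3·1·6 = 551 ≡ 5.
  S = (6, 11, 5) ≠ 0, so r is not a codeword (an error is present).
Step 3: locate the error. For a single error e at position i, S_ℓ = v_i·e·α_i^ℓ, so α_err = S_1/S_0.
  S_0^{−1} = 6^{−1} = 11 (mod 13), so α_err = 11·11 = 121 ≡ 4 = α_1. Error position i = 1.
  Consistency check: S_2/S_1 = 5·6 = 30 ≡ 4 = α_err ✓ (single-error assumption holds).
Step 4: error magnitude e = S_0/v_1 = S_0·∏_{j≠1}(α_1 − α_j) = 6·5 = 30 ≡ 4 (mod 13).
Step 5: correct position 1: c_1 = r_1 − e = 9 − 4 ≡ 5 (mod 13). Hence c = [5, 10, 11, 0, 6].
  Check: interpolating c through the α_i gives m(x) = 2 + 4·x (degree < 2) with m(α_i) = c_i for every i, so c is indeed a codeword.


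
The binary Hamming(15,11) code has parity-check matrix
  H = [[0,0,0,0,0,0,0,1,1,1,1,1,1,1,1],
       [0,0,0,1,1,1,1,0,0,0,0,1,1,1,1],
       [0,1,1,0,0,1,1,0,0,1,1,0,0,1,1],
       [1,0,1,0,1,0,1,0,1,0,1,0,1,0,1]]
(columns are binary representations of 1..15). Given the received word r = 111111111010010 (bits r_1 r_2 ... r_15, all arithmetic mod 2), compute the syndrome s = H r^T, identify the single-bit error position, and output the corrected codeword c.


s = (0, 1, 0, 0)^T, error position = 4, corrected codeword c = 111011111010010

Compute s = H r^T mod 2 one row at a time:
  s_1 = 1 + 1 + 0 + 1 + 0 + 0 + 1 + 0 = 4 ≡ 0 (mod 2).
  s_2 = 1 + 1 + 1 + 1 + 0 + 0 + 1 + 0 = 5 ≡ 1 (mod 2).
  s_3 = 1 + 1 + 1 + 1 + 0 + 1 + 1 + 0 = 6 ≡ 0 (mod 2).
  s_4 = 1 + 1 + 1 + 1 + 1 + 1 + 0 + 0 = 6 ≡ 0 (mod 2).
s = (0, 1, 0, 0)^T — this equals column 4 of H (binary 0100), so error is at position 4.
Correct: flip bit 4 of r = 111111111010010 to get c = 111011111010010.


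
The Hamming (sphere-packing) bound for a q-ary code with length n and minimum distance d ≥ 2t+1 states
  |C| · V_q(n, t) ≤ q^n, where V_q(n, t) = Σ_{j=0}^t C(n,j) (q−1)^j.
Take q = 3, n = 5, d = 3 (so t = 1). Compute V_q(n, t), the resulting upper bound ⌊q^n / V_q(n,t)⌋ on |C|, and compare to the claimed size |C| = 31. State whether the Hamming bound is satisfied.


V_q(n, t) = 11, q^n = 243, Hamming bound = 22, |C| = 31 > bound (violated).

Step 1: Compute V_q(n, t) = Σ_{j=0}^1 C(n, j) (q−1)^j.
  j = 0: C(5,0)·(2)^0 = 1·1 = 1.
  j = 1: C(5,1)·(2)^1 = 5·2 = 10.
  V_q(n, t) = 1 + 10 = 11.
Step 2: q^n = 3^5 = 243.
Step 3: Hamming bound ⌊q^n / V_q(n,t)⌋ = ⌊243/11⌋ = 22.
Step 4: Compare |C| = 31 to 22: violated.
The claimed |C| lies above the Hamming bound, so no 3-ary code of length 5 with d ≥ 3 can have 31 codewords.


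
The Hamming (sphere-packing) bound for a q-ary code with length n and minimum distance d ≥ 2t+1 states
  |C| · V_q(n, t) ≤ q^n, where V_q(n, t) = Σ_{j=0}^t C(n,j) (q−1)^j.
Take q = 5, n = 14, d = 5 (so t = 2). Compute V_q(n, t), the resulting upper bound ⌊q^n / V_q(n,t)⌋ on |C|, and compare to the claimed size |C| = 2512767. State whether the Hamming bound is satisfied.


V_q(n, t) = 1513, q^n = 6103515625, Hamming bound = 4034048, |C| = 2512767 ≤ bound (satisfied).

Step 1: Compute V_q(n, t) = Σ_{j=0}^2 C(n, j) (q−1)^j.
  j = 0: C(14,0)·(4)^0 = 1·1 = 1.
  j = 1: C(14,1)·(4)^1 = 14·4 = 56.
  j = 2: C(14,2)·(4)^2 = 91·16 = 1456.
  V_q(n, t) = 1 + 56 + 1456 = 1513.
Step 2: q^n = 5^14 = 6103515625.
Step 3: Hamming bound ⌊q^n / V_q(n,t)⌋ = ⌊6103515625/1513⌋ = 4034048.
Step 4: Compare |C| = 2512767 to 4034048: satisfied.
The claimed |C| lies below the Hamming bound.


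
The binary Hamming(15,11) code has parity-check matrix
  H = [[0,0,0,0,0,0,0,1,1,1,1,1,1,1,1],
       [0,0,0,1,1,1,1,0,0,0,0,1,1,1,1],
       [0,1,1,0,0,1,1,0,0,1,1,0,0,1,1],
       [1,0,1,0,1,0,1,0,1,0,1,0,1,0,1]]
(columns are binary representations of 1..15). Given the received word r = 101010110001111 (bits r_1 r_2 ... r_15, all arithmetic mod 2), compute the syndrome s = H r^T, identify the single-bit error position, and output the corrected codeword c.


s = (1, 0, 0, 0)^T, error position = 8, corrected codeword c = 101010100001111

Compute s = H r^T mod 2 one row at a time:
  s_1 = 1 + 0 + 0 + 0 + 1 + 1 + 1 + 1 = 5 ≡ 1 (mod 2).
  s_2 = 0 + 1 + 0 + 1 + 1 + 1 + 1 + 1 = 6 ≡ 0 (mod 2).
  s_3 = 0 + 1 + 0 + 1 + 0 + 0 + 1 + 1 = 4 ≡ 0 (mod 2).
  s_4 = 1 + 1 + 1 + 1 + 0 + 0 + 1 + 1 = 6 ≡ 0 (mod 2).
s = (1, 0, 0, 0)^T — this equals column 8 of H (binary 1000), so error is at position 8.
Correct: flip bit 8 of r = 101010110001111 to get c = 101010100001111.


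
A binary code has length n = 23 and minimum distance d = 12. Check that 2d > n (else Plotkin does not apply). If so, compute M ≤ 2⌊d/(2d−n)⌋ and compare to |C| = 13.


Plotkin bound M ≤ 24; given |C| = 13 ≤ bound (satisfied).

Check applicability: 2d = 24, n = 23.
2d − n = 1 > 0, so Plotkin applies.
Compute d/(2d−n) = 12/1 ≈ 12.0000.
⌊d/(2d−n)⌋ = 12.
Plotkin bound: M ≤ 2·12 = 24.
Given |C| = 13, check: satisfied.
This |C| is below the Plotkin bound.


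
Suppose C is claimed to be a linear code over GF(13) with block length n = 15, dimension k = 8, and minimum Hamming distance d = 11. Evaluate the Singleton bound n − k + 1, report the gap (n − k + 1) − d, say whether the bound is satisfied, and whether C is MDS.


Singleton RHS = n − k + 1 = 8, slack = -3, bound violated (no such code; not MDS).

Singleton bound: d ≤ n − k + 1.
Here n = 15, k = 8, so n − k + 1 = 8.
Given d = 11, check d ≤ 8: NO.
Slack = (n − k + 1) − d = -3.
The slack is negative: d = 11 exceeds n − k + 1 = 8 by 3, so the Singleton bound is violated and no linear [15, 8, 11]_13 code can exist. In particular it is not MDS (MDS requires d = n − k + 1 exactly).
Description: the claimed parameters are [15, 8, 11]_13; such a code would be impossible (violates the Singleton bound).


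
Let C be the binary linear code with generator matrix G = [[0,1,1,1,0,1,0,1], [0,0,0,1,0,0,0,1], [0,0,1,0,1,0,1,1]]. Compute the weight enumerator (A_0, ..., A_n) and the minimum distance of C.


Weight distribution: A_0 = 1, A_2 = 1, A_3 = 1, A_4 = 2, A_5 = 3. Minimum distance d = 2.

Enumerate all 2^3 = 8 messages m ∈ F_2^3.
For each, compute codeword c = mG in F_2^8, then tally its weight.
  m = 000 → c = 00000000, weight = 0.
  m = 100 → c = 01110101, weight = 5.
  m = 010 → c = 00010001, weight = 2.
  m = 110 → c = 01100100, weight = 3.
  m = 001 → c = 00101011, weight = 4.
  m = 101 → c = 01011110, weight = 5.
  m = 011 → c = 00111010, weight = 4.
  m = 111 → c = 01001111, weight = 5.
Tally weights:
  weight 0: 1 codewords.
  weight 2: 1 codewords.
  weight 3: 1 codewords.
  weight 4: 2 codewords.
  weight 5: 3 codewords.
Minimum distance d = smallest w > 0 with A_w > 0 = 2.
Sanity: Σ A_w = 8 = 2^3 = 8 ✓.


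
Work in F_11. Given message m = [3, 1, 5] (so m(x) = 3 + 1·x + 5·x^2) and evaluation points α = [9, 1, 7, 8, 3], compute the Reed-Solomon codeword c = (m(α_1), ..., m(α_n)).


c = [10, 9, 2, 1, 7]

Message polynomial: m(x) = 3 + 1·x + 5·x^2 (mod 11).
For each evaluation point α_i, compute m(α_i) mod 11:
  α_1 = 9: Horner steps 5 → 2 → 10, so m(9) = 10.
  α_2 = 1: Horner steps 5 → 6 → 9, so m(1) = 9.
  α_3 = 7: Horner steps 5 → 3 → 2, so m(7) = 2.
  α_4 = 8: Horner steps 5 → 8 → 1, so m(8) = 1.
  α_5 = 3: Horner steps 5 → 5 → 7, so m(3) = 7.
Codeword c = [10, 9, 2, 1, 7] ∈ F_11^5.


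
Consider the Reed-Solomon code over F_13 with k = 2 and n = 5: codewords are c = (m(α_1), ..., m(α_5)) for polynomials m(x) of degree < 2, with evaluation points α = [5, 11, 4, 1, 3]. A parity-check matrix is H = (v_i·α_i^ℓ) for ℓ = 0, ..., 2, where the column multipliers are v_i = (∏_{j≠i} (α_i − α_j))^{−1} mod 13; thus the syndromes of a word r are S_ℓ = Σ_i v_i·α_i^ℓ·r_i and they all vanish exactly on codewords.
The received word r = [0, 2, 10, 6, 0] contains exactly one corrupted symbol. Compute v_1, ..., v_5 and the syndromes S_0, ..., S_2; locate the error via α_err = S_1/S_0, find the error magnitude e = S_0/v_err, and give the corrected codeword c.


S = (8, 1, 5), error at position 1, error magnitude e = 6, c = [7, 2, 10, 6, 0].

Step 1: column multipliers v_i = (∏_{j≠i}(α_i − α_j))^{−1} mod 13.
  i = 1 (α = 5): (5−11)(5−4)(5−1)(5−3) = (−6)·1·4·2 = −48 ≡ 4, so v_1 = 4^{−1} = 10 (mod 13).
  i = 2 (α = 11): (11−5)(11−4)(11−1)(11−3) = 6·7·10·8 = 3360 ≡ 6, so v_2 = 6^{−1} = 11 (mod 13).
  i = 3 (α = 4): (4−5)(4−11)(4−1)(4−3) = (−1)·(−7)·3·1 = 21 ≡ 8, so v_3 = 8^{−1} = 5 (mod 13).
  i = 4 (α = 1): (1−5)(1−11)(1−4)(1−3) = (−4)·(−10)·(−3)·(−2) = 240 ≡ 6, so v_4 = 6^{−1} = 11 (mod 13).
  i = 5 (α = 3): (3−5)(3−11)(3−4)(3−1) = (−2)·(−8)·(−1)·2 = −32 ≡ 7, so v_5 = 7^{−1} = 2 (mod 13).
  v = [10, 11, 5, 11, 2].
Step 2: syndromes of r = [0, 2, 10, 6, 0] (all sums mod 13).
  S_0 = Σ v_i r_i = 10·0 + 11·2 + 5·10 + 11·6 + 2·0 = 138 ≡ 8.
  S_1 = Σ v_i α_i r_i = 10·5·0 + 11·11·2 + 5·4·10 + 11·1·6 + 2·3·0 = 508 ≡ 1.
  α_i^2 mod 13 = [12, 4, 3, 1, 9].
  S_2 = Σ v_i α_i^2 r_i = 10·12·0 + 11·4·2 + 5·3·10 + 11·1·6 + 2·9·0 = 304 ≡ 5.
  S = (8, 1, 5) ≠ 0, so r is not a codeword (an error is present).
Step 3: locate the error. For a single error e at position i, S_ℓ = v_i·e·α_i^ℓ, so α_err = S_1/S_0.
  S_0^{−1} = 8^{−1} = 5 (mod 13), so α_err = 1·5 = 5 ≡ 5 = α_1. Error position i = 1.
  Consistency check: S_2/S_1 = 5·1 = 5 ≡ 5 = α_err ✓ (single-error assumption holds).
Step 4: error magnitude e = S_0/v_1 = S_0·∏_{j≠1}(α_1 − α_j) = 8·4 = 32 ≡ 6 (mod 13).
Step 5: correct position 1: c_1 = r_1 − e = 0 − 6 ≡ 7 (mod 13). Hence c = [7, 2, 10, 6, 0].
  Check: interpolating c through the α_i gives m(x) = 9 + 10·x (degree < 2) with m(α_i) = c_i for every i, so c is indeed a codeword.


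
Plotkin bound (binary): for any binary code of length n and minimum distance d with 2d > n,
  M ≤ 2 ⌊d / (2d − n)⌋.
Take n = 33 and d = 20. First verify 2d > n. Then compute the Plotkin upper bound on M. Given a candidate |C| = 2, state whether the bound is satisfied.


Plotkin bound M ≤ 4; given |C| = 2 ≤ bound (satisfied).

Check applicability: 2d = 40, n = 33.
2d − n = 7 > 0, so Plotkin applies.
Compute d/(2d−n) = 20/7 ≈ 2.8571.
⌊d/(2d−n)⌋ = 2.
Plotkin bound: M ≤ 2·2 = 4.
Given |C| = 2, check: satisfied.
This |C| is below the Plotkin bound.


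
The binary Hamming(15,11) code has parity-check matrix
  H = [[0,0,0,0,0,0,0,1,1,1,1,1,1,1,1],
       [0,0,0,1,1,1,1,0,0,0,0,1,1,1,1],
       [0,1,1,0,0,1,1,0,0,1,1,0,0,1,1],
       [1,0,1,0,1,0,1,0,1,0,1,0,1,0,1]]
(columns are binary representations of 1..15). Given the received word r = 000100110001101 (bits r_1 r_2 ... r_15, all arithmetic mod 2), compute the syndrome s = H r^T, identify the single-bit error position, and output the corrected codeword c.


s = (0, 1, 0, 1)^T, error position = 5, corrected codeword c = 000110110001101

Compute s = H r^T mod 2 one row at a time:
  s_1 = 1 + 0 + 0 + 0 + 1 + 1 + 0 + 1 = 4 ≡ 0 (mod 2).
  s_2 = 1 + 0 + 0 + 1 + 1 + 1 + 0 + 1 = 5 ≡ 1 (mod 2).
  s_3 = 0 + 0 + 0 + 1 + 0 + 0 + 0 + 1 = 2 ≡ 0 (mod 2).
  s_4 = 0 + 0 + 0 + 1 + 0 + 0 + 1 + 1 = 3 ≡ 1 (mod 2).
s = (0, 1, 0, 1)^T — this equals column 5 of H (binary 0101), so error is at position 5.
Correct: flip bit 5 of r = 000100110001101 to get c = 000110110001101.
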